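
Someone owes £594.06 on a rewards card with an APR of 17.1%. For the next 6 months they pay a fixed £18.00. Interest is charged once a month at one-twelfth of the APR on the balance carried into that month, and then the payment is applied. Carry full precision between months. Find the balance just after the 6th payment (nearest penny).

Monthly rate r = 17.1%/12 = 1.425% = 0.01425.
Each month: B ← B·(1+r) − £18.00.
Month 1: interest £8.47; balance after payment £584.53.
Month 2: interest £8.33; balance after payment £574.85.
Month 3: interest £8.19; balance after payment £565.05.
Month 4: interest £8.05; balance after payment £555.10.
Month 5: interest £7.91; balance after payment £545.01.
Month 6: interest £7.77; balance after payment £534.77.

£534.77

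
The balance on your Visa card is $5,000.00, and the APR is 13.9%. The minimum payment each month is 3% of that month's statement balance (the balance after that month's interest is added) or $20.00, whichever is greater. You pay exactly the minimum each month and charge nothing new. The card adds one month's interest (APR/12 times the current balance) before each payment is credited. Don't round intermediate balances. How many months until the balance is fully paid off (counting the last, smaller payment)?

Monthly rate r = 13.9%/12 = 1.15833% = 0.0115833.
While 3% of the post-interest balance exceeds $20.00, each month B ← (B·(1+r))·(1 − 0.03), i.e. B shrinks by the factor (1+r)·0.97 = 0.98124.
This holds for months 1–107. Entering month 108 the balance is $658.75; 3% of the post-interest balance is now below $20.00, so the flat $20.00 minimum applies from here.
From month 108 a fixed $20.00 at rate r clears $658.75 in 42 more payments. Total: 107 + 42 = 149 months.

149 months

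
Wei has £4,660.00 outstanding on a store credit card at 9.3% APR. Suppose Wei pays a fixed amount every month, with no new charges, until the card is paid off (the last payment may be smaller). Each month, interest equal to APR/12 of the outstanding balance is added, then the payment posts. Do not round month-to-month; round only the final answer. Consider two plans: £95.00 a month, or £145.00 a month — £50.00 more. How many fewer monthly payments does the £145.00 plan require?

Monthly rate r = 9.3%/12 = 0.775% = 0.00775.
At £95.00/mo: n = ⌈−ln(1 − rB₀/P)/ln(1+r)⌉ = 62 payments (last £90.62); total interest = total paid − £4,660.00 = £1,225.62.
At £145.00/mo: 38 payments (last £15.02); total interest £720.02.
Payments saved = 62 − 38 = 24.

24 fewer payments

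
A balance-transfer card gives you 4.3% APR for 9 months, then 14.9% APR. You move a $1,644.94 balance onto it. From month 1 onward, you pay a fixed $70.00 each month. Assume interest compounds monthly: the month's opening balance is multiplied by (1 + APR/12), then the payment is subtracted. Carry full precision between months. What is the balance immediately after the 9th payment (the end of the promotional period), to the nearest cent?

Promo months 1–9 at r₀ = 4.3%/12 = 0.00358333; months 10+ at r₁ = 14.9%/12 = 0.0124167.
After month 9: iterate B ← B·(1+r₀) − $70.00 for 9 months → $1,059.65.

$1,059.65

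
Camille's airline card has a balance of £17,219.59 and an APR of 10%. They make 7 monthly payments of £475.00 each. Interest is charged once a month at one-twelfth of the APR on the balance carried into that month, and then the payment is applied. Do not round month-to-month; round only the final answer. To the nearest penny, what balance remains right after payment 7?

Monthly rate r = 10%/12 = 0.833333% = 0.00833333.
Each month: B ← B·(1+r) − £475.00.
Month 1: interest £143.50; balance after payment £16,888.09.
Month 2: interest £140.73; balance after payment £16,553.82.
Month 3: interest £137.95; balance after payment £16,216.77.
Month 4: interest £135.14; balance after payment £15,876.91.
Month 5: interest £132.31; balance after payment £15,534.22.
Month 6: interest £129.45; balance after payment £15,188.67.
Month 7: interest £126.57; balance after payment £14,840.24.

£14,840.24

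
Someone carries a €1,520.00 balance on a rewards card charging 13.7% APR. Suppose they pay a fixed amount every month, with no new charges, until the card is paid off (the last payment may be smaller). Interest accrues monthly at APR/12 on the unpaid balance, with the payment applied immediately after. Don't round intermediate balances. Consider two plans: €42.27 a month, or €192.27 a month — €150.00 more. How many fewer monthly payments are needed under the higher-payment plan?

38 fewer payments

Monthly rate r = 13.7%/12 = 1.14167% = 0.0114167.
At €42.27/mo: n = ⌈−ln(1 − rB₀/P)/ln(1+r)⌉ = 47 payments (last €23.70); total interest = total paid − €1,520.00 = €448.12.
At €192.27/mo: 9 payments (last €64.18); total interest €82.34.
Payments saved = 47 − 9 = 38.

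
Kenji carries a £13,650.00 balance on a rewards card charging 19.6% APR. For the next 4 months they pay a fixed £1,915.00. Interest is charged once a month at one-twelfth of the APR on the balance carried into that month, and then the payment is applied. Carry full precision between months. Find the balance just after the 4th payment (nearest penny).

£6,714.17

Monthly rate r = 19.6%/12 = 1.63333% = 0.0163333.
Each month: B ← B·(1+r) − £1,915.00.
Month 1: interest £222.95; balance after payment £11,957.95.
Month 2: interest £195.31; balance after payment £10,238.26.
Month 3: interest £167.22; balance after payment £8,490.49.
Month 4: interest £138.68; balance after payment £6,714.17.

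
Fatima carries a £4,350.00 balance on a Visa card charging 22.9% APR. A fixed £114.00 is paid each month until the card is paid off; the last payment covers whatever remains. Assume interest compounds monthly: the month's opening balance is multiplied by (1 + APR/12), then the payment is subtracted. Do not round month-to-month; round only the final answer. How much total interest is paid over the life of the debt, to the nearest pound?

£3,506

Monthly rate r = 22.9%/12 = 1.90833% = 0.0190833.
Payoff takes n = ⌈−ln(1 − rB₀/P)/ln(1+r)⌉ = ⌈68.909⌉ = 69 payments; the last is £103.66.
Total paid = 68·£114.00 + £103.66 = £7,855.66.
Total interest = total paid − principal = £7,855.66 − £4,350.00 = £3,505.66.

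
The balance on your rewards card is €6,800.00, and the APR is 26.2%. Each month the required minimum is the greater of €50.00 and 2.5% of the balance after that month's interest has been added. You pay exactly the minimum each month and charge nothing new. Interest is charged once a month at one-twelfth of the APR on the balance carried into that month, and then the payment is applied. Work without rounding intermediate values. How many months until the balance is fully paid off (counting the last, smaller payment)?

425 months

Monthly rate r = 26.2%/12 = 2.18333% = 0.0218333.
While 2.5% of the post-interest balance exceeds €50.00, each month B ← (B·(1+r))·(1 − 0.025), i.e. B shrinks by the factor (1+r)·0.975 = 0.99629.
This holds for months 1–335. Entering month 336 the balance is €1,956.04; 2.5% of the post-interest balance is now below €50.00, so the flat €50.00 minimum applies from here.
From month 336 a fixed €50.00 at rate r clears €1,956.04 in 90 more payments. Total: 335 + 90 = 425 months.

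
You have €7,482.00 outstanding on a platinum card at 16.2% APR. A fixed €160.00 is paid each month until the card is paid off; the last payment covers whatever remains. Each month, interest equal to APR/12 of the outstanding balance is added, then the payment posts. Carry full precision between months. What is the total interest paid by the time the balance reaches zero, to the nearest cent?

€4,423.15

Monthly rate r = 16.2%/12 = 1.35% = 0.0135.
Payoff takes n = ⌈−ln(1 − rB₀/P)/ln(1+r)⌉ = ⌈74.406⌉ = 75 payments; the last is €65.15.
Total paid = 74·€160.00 + €65.15 = €11,905.15.
Total interest = total paid − principal = €11,905.15 − €7,482.00 = €4,423.15.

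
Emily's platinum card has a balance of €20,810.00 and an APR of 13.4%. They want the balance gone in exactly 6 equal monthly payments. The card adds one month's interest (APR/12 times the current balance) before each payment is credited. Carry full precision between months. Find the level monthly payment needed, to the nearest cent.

Monthly rate r = 13.4%/12 = 1.11667% = 0.0111667.
Level-payment amortization: P = B₀·r / (1 − (1+r)^(−n)) = 20810.00·0.0111667 / (1 − 1.01117^(−6)).
Denominator 1 − (1+r)^(−6) = 0.064457476.
P = 232.378 / 0.064457476 ≈ 3605.14.

€3,605.14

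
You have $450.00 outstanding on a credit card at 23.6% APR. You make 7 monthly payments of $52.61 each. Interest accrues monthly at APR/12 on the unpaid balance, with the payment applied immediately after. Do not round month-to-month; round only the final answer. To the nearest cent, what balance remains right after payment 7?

Monthly rate r = 23.6%/12 = 1.96667% = 0.0196667.
Each month: B ← B·(1+r) − $52.61.
Month 1: interest $8.85; balance after payment $406.24.
Month 2: interest $7.99; balance after payment $361.62.
Month 3: interest $7.11; balance after payment $316.12.
Month 4: interest $6.22; balance after payment $269.73.
Month 5: interest $5.30; balance after payment $222.42.
Month 6: interest $4.37; balance after payment $174.19.
Month 7: interest $3.43; balance after payment $125.00.

$125.00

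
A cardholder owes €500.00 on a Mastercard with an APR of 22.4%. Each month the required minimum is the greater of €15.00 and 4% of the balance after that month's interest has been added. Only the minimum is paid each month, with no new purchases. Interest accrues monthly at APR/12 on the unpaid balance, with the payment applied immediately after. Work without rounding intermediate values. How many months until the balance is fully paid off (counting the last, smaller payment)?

Monthly rate r = 22.4%/12 = 1.86667% = 0.0186667.
While 4% of the post-interest balance exceeds €15.00, each month B ← (B·(1+r))·(1 − 0.04), i.e. B shrinks by the factor (1+r)·0.96 = 0.97792.
This holds for months 1–14. Entering month 15 the balance is €365.78; 4% of the post-interest balance is now below €15.00, so the flat €15.00 minimum applies from here.
From month 15 a fixed €15.00 at rate r clears €365.78 in 33 more payments. Total: 14 + 33 = 47 months.

47 months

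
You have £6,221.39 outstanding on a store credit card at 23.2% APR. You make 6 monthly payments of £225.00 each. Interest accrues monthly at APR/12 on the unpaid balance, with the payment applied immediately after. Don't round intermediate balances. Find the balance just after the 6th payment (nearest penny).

£5,561.91

Monthly rate r = 23.2%/12 = 1.93333% = 0.0193333.
Each month: B ← B·(1+r) − £225.00.
Month 1: interest £120.28; balance after payment £6,116.67.
Month 2: interest £118.26; balance after payment £6,009.93.
Month 3: interest £116.19; balance after payment £5,901.12.
Month 4: interest £114.09; balance after payment £5,790.21.
Month 5: interest £111.94; balance after payment £5,677.15.
Month 6: interest £109.76; balance after payment £5,561.91.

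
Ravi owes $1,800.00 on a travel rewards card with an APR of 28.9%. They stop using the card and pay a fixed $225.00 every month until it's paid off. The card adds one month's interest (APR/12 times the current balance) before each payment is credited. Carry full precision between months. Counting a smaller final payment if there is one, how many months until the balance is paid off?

Monthly rate r = 28.9%/12 = 2.40833% = 0.0240833.
Recurrence: B ← B·(1+r) − $225.00.
Month 1: interest $43.35; balance after payment $1,618.35.
Month 2: interest $38.98; balance after payment $1,432.33.
Closed form: n = −ln(1 − rB₀/P)/ln(1+r) = −ln(0.80733)/ln(1.02408) ≈ 8.993, so the balance reaches zero during payment 9.

9 months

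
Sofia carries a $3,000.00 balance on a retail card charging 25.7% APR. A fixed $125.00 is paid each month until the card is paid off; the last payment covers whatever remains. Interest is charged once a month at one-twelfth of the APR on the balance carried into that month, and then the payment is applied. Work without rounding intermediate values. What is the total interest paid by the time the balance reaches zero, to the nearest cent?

Monthly rate r = 25.7%/12 = 2.14167% = 0.0214167.
Payoff takes n = ⌈−ln(1 − rB₀/P)/ln(1+r)⌉ = ⌈34.050⌉ = 35 payments; the last is $6.36.
Total paid = 34·$125.00 + $6.36 = $4,256.36.
Total interest = total paid − principal = $4,256.36 − $3,000.00 = $1,256.36.

$1,256.36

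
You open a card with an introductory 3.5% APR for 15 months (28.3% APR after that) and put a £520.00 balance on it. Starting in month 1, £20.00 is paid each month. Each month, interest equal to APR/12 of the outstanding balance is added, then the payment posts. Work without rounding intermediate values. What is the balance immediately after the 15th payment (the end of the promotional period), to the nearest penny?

£237.02

Promo months 1–15 at r₀ = 3.5%/12 = 0.00291667; months 16+ at r₁ = 28.3%/12 = 0.0235833.
After month 15: iterate B ← B·(1+r₀) − £20.00 for 15 months → £237.02.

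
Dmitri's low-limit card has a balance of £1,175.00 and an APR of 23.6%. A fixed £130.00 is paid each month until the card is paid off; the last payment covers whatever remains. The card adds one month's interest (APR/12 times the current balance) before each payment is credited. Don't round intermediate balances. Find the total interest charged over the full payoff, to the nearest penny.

Monthly rate r = 23.6%/12 = 1.96667% = 0.0196667.
Payoff takes n = ⌈−ln(1 − rB₀/P)/ln(1+r)⌉ = ⌈10.049⌉ = 11 payments; the last is £6.47.
Total paid = 10·£130.00 + £6.47 = £1,306.47.
Total interest = total paid − principal = £1,306.47 − £1,175.00 = £131.47.

£131.47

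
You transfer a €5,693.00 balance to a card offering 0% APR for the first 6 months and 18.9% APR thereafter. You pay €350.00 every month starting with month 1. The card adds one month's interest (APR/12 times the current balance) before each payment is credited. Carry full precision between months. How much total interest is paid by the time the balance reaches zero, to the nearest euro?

Promo months 1–6 at r₀ = 0%/12 = 0; months 7+ at r₁ = 18.9%/12 = 0.01575.
After month 6 (no interest yet): B = €5,693.00 − 6·€350.00 = €3,593.00.
Then at r₁ with €350.00/mo: n₂ = −ln(1 − r₁·B/P)/ln(1+r₁) ≈ 11.29 → 12 more payments.
Total paid = 17·€350.00 + €100.48 = €6,050.48; interest = €6,050.48 − €5,693.00 = €357.48.

€357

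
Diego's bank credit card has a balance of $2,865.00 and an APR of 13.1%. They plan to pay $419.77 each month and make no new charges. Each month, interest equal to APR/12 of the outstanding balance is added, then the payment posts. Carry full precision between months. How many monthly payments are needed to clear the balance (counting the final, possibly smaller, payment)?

8 months

Monthly rate r = 13.1%/12 = 1.09167% = 0.0109167.
Recurrence: B ← B·(1+r) − $419.77.
Month 1: interest $31.28; balance after payment $2,476.51.
Month 2: interest $27.04; balance after payment $2,083.77.
Closed form: n = −ln(1 − rB₀/P)/ln(1+r) = −ln(0.92549)/ln(1.01092) ≈ 7.131, so the balance reaches zero during payment 8.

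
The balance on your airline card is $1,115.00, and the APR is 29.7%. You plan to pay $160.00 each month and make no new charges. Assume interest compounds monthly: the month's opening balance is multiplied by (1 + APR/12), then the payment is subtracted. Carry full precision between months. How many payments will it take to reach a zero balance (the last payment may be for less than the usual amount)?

Monthly rate r = 29.7%/12 = 2.475% = 0.02475.
Recurrence: B ← B·(1+r) − $160.00.
Month 1: interest $27.60; balance after payment $982.60.
Month 2: interest $24.32; balance after payment $846.92.
Closed form: n = −ln(1 − rB₀/P)/ln(1+r) = −ln(0.82752)/ln(1.02475) ≈ 7.743, so the balance reaches zero during payment 8.

8 payments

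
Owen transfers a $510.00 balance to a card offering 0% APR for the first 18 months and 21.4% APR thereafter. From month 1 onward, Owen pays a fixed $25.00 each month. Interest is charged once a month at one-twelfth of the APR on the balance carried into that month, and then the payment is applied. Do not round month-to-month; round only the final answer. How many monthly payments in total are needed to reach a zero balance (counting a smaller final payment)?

Promo months 1–18 at r₀ = 0%/12 = 0; months 19+ at r₁ = 21.4%/12 = 0.0178333.
After month 18 (no interest yet): B = $510.00 − 18·$25.00 = $60.00.
Then at r₁ with $25.00/mo: n₂ = −ln(1 − r₁·B/P)/ln(1+r₁) ≈ 2.47 → 3 more payments.

21 payments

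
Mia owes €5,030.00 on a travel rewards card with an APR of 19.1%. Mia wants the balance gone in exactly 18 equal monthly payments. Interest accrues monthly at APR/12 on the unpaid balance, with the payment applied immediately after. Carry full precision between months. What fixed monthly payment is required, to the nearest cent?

€323.59

Monthly rate r = 19.1%/12 = 1.59167% = 0.0159167.
Level-payment amortization: P = B₀·r / (1 − (1+r)^(−n)) = 5030.00·0.0159167 / (1 − 1.01592^(−18)).
Denominator 1 − (1+r)^(−18) = 0.247416892.
P = 80.0608 / 0.247416892 ≈ 323.59.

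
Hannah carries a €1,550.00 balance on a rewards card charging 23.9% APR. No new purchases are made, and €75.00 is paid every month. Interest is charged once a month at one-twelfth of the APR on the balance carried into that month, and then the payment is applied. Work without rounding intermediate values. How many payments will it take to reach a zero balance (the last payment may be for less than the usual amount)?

27 months

Monthly rate r = 23.9%/12 = 1.99167% = 0.0199167.
Recurrence: B ← B·(1+r) − €75.00.
Month 1: interest €30.87; balance after payment €1,505.87.
Month 2: interest €29.99; balance after payment €1,460.86.
Closed form: n = −ln(1 − rB₀/P)/ln(1+r) = −ln(0.58839)/ln(1.01992) ≈ 26.894, so the balance reaches zero during payment 27.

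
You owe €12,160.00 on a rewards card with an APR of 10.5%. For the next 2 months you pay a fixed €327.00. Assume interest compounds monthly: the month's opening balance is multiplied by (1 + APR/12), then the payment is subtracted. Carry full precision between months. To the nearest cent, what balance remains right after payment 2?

Monthly rate r = 10.5%/12 = 0.875% = 0.00875.
Each month: B ← B·(1+r) − €327.00.
Month 1: interest €106.40; balance after payment €11,939.40.
Month 2: interest €104.47; balance after payment €11,716.87.

€11,716.87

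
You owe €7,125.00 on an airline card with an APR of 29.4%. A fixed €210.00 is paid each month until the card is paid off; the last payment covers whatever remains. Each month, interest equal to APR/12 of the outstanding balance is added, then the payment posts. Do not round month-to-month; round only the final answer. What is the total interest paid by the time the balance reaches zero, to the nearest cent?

Monthly rate r = 29.4%/12 = 2.45% = 0.0245.
Payoff takes n = ⌈−ln(1 − rB₀/P)/ln(1+r)⌉ = ⌈73.512⌉ = 74 payments; the last is €108.17.
Total paid = 73·€210.00 + €108.17 = €15,438.17.
Total interest = total paid − principal = €15,438.17 − €7,125.00 = €8,313.17.

€8,313.17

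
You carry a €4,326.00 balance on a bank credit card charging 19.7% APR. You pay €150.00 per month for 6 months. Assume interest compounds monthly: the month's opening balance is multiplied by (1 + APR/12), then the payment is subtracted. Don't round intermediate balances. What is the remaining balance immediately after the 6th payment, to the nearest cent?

€3,832.23

Monthly rate r = 19.7%/12 = 1.64167% = 0.0164167.
Each month: B ← B·(1+r) − €150.00.
Month 1: interest €71.02; balance after payment €4,247.02.
Month 2: interest €69.72; balance after payment €4,166.74.
Month 3: interest €68.40; balance after payment €4,085.14.
Month 4: interest €67.06; balance after payment €4,002.21.
Month 5: interest €65.70; balance after payment €3,917.91.
Month 6: interest €64.32; balance after payment €3,832.23.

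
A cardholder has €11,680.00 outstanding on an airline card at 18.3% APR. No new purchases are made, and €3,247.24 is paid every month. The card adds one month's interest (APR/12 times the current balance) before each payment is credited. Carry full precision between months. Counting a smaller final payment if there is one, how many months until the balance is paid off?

Monthly rate r = 18.3%/12 = 1.525% = 0.01525.
Recurrence: B ← B·(1+r) − €3,247.24.
Month 1: interest €178.12; balance after payment €8,610.88.
Month 2: interest €131.32; balance after payment €5,494.96.
Month 3: interest €83.80; balance after payment €2,331.51.
Month 4: interest €35.56; balance after payment €0.00.

4 payments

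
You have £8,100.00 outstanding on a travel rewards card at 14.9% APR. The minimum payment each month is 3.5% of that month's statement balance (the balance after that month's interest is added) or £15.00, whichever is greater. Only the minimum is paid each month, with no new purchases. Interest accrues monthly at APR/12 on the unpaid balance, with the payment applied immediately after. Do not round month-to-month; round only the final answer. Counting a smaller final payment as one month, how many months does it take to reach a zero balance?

Monthly rate r = 14.9%/12 = 1.24167% = 0.0124167.
While 3.5% of the post-interest balance exceeds £15.00, each month B ← (B·(1+r))·(1 − 0.035), i.e. B shrinks by the factor (1+r)·0.965 = 0.97698.
This holds for months 1–127. Entering month 128 the balance is £420.81; 3.5% of the post-interest balance is now below £15.00, so the flat £15.00 minimum applies from here.
From month 128 a fixed £15.00 at rate r clears £420.81 in 35 more payments. Total: 127 + 35 = 162 months.

162 months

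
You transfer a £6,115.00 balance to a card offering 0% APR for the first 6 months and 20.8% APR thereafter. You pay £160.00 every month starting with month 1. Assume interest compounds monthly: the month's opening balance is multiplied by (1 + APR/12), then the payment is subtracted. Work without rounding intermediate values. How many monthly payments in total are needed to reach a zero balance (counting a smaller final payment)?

54 payments

Promo months 1–6 at r₀ = 0%/12 = 0; months 7+ at r₁ = 20.8%/12 = 0.0173333.
After month 6 (no interest yet): B = £6,115.00 − 6·£160.00 = £5,155.00.
Then at r₁ with £160.00/mo: n₂ = −ln(1 − r₁·B/P)/ln(1+r₁) ≈ 47.57 → 48 more payments.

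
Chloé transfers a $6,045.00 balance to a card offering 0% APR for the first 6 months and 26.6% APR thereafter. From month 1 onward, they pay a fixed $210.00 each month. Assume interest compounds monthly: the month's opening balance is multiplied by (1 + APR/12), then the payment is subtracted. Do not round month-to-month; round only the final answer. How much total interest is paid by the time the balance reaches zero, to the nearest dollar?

Promo months 1–6 at r₀ = 0%/12 = 0; months 7+ at r₁ = 26.6%/12 = 0.0221667.
After month 6 (no interest yet): B = $6,045.00 − 6·$210.00 = $4,785.00.
Then at r₁ with $210.00/mo: n₂ = −ln(1 − r₁·B/P)/ln(1+r₁) ≈ 32.08 → 33 more payments.
Total paid = 38·$210.00 + $17.22 = $7,997.22; interest = $7,997.22 − $6,045.00 = $1,952.22.

$1,952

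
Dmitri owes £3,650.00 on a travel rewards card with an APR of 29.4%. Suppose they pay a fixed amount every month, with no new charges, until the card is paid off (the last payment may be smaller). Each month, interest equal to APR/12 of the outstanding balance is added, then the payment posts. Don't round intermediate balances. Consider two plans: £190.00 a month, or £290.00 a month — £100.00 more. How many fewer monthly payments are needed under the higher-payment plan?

11 fewer payments

Monthly rate r = 29.4%/12 = 2.45% = 0.0245.
At £190.00/mo: n = ⌈−ln(1 − rB₀/P)/ln(1+r)⌉ = 27 payments (last £53.83); total interest = total paid − £3,650.00 = £1,343.83.
At £290.00/mo: 16 payments (last £67.99); total interest £767.99.
Payments saved = 27 − 16 = 11.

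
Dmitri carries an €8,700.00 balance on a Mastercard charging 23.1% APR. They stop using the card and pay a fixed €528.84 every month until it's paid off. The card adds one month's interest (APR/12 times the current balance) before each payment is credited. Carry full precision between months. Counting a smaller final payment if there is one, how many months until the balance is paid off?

Monthly rate r = 23.1%/12 = 1.925% = 0.01925.
Recurrence: B ← B·(1+r) − €528.84.
Month 1: interest €167.47; balance after payment €8,338.64.
Month 2: interest €160.52; balance after payment €7,970.31.
Closed form: n = −ln(1 − rB₀/P)/ln(1+r) = −ln(0.68332)/ln(1.01925) ≈ 19.971, so the balance reaches zero during payment 20.

20 payments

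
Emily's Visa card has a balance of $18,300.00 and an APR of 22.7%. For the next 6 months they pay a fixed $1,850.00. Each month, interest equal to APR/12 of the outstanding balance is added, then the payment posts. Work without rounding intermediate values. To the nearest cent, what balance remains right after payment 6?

$8,839.42

Monthly rate r = 22.7%/12 = 1.89167% = 0.0189167.
Each month: B ← B·(1+r) − $1,850.00.
Month 1: interest $346.17; balance after payment $16,796.17.
Month 2: interest $317.73; balance after payment $15,263.90.
Month 3: interest $288.74; balance after payment $13,702.64.
Month 4: interest $259.21; balance after payment $12,111.85.
Month 5: interest $229.12; balance after payment $10,490.97.
Month 6: interest $198.45; balance after payment $8,839.42.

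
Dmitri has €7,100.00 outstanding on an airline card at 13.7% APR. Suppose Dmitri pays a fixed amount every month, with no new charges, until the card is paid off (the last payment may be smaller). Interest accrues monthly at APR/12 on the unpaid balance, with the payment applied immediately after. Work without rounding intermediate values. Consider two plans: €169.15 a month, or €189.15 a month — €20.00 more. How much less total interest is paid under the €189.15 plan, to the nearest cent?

Monthly rate r = 13.7%/12 = 1.14167% = 0.0114167.
At €169.15/mo: n = ⌈−ln(1 − rB₀/P)/ln(1+r)⌉ = 58 payments (last €79.88); total interest = total paid − €7,100.00 = €2,621.43.
At €189.15/mo: 50 payments (last €55.43); total interest €2,223.78.
Interest saved = €2,621.43 − €2,223.78 = €397.65.

€397.65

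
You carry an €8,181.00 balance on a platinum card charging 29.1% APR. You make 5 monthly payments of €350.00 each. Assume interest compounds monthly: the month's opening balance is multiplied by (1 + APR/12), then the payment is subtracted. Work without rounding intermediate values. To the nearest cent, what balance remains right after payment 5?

Monthly rate r = 29.1%/12 = 2.425% = 0.02425.
Each month: B ← B·(1+r) − €350.00.
Month 1: interest €198.39; balance after payment €8,029.39.
Month 2: interest €194.71; balance after payment €7,874.10.
Month 3: interest €190.95; balance after payment €7,715.05.
Month 4: interest €187.09; balance after payment €7,552.14.
Month 5: interest €183.14; balance after payment €7,385.28.

€7,385.28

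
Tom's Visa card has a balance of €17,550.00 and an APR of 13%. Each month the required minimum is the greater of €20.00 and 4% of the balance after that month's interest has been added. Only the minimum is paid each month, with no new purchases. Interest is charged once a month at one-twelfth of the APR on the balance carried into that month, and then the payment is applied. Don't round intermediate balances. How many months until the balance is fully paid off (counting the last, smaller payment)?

Monthly rate r = 13%/12 = 1.08333% = 0.0108333.
While 4% of the post-interest balance exceeds €20.00, each month B ← (B·(1+r))·(1 − 0.04), i.e. B shrinks by the factor (1+r)·0.96 = 0.9704.
This holds for months 1–119. Entering month 120 the balance is €491.38; 4% of the post-interest balance is now below €20.00, so the flat €20.00 minimum applies from here.
From month 120 a fixed €20.00 at rate r clears €491.38 in 29 more payments. Total: 119 + 29 = 148 months.

148 months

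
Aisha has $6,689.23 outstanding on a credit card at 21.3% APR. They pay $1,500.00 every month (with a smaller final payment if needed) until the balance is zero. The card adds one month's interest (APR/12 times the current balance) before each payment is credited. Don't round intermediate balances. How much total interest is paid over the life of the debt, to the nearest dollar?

Monthly rate r = 21.3%/12 = 1.775% = 0.01775.
Payoff takes n = ⌈−ln(1 − rB₀/P)/ln(1+r)⌉ = ⌈4.687⌉ = 5 payments; the last is $1,033.33.
Total paid = 4·$1,500.00 + $1,033.33 = $7,033.33.
Total interest = total paid − principal = $7,033.33 − $6,689.23 = $344.10.

$344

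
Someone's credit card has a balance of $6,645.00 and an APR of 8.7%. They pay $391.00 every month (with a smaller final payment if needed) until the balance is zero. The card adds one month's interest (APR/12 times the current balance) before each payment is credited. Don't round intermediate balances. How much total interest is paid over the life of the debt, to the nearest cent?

$472.35

Monthly rate r = 8.7%/12 = 0.725% = 0.00725.
Payoff takes n = ⌈−ln(1 − rB₀/P)/ln(1+r)⌉ = ⌈18.202⌉ = 19 payments; the last is $79.35.
Total paid = 18·$391.00 + $79.35 = $7,117.35.
Total interest = total paid − principal = $7,117.35 − $6,645.00 = $472.35.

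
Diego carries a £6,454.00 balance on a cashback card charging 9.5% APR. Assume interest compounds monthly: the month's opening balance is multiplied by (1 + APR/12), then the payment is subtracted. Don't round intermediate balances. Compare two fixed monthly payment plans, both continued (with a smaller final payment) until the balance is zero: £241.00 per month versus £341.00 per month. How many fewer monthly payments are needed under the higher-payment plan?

10 fewer payments

Monthly rate r = 9.5%/12 = 0.791667% = 0.00791667.
At £241.00/mo: n = ⌈−ln(1 − rB₀/P)/ln(1+r)⌉ = 31 payments (last £52.23); total interest = total paid − £6,454.00 = £828.23.
At £341.00/mo: 21 payments (last £199.96); total interest £565.96.
Payments saved = 31 − 21 = 10.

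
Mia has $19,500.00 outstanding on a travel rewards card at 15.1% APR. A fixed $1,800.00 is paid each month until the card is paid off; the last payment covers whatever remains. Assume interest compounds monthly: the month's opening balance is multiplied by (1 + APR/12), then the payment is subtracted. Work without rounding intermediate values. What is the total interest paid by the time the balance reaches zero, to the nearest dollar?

$1,598

Monthly rate r = 15.1%/12 = 1.25833% = 0.0125833.
Payoff takes n = ⌈−ln(1 − rB₀/P)/ln(1+r)⌉ = ⌈11.720⌉ = 12 payments; the last is $1,297.66.
Total paid = 11·$1,800.00 + $1,297.66 = $21,097.66.
Total interest = total paid − principal = $21,097.66 − $19,500.00 = $1,597.66.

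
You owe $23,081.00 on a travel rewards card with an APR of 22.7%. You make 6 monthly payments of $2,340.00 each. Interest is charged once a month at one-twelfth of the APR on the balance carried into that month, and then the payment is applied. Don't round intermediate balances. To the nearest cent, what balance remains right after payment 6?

Monthly rate r = 22.7%/12 = 1.89167% = 0.0189167.
Each month: B ← B·(1+r) − $2,340.00.
Month 1: interest $436.62; balance after payment $21,177.62.
Month 2: interest $400.61; balance after payment $19,238.23.
Month 3: interest $363.92; balance after payment $17,262.15.
Month 4: interest $326.54; balance after payment $15,248.69.
Month 5: interest $288.45; balance after payment $13,197.15.
Month 6: interest $249.65; balance after payment $11,106.79.

$11,106.79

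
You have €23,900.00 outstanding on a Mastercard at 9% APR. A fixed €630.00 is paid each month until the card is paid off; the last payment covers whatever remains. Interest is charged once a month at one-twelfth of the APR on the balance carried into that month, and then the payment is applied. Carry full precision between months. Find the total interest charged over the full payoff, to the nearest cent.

Monthly rate r = 9%/12 = 0.75% = 0.0075.
Payoff takes n = ⌈−ln(1 − rB₀/P)/ln(1+r)⌉ = ⌈44.808⌉ = 45 payments; the last is €509.48.
Total paid = 44·€630.00 + €509.48 = €28,229.48.
Total interest = total paid − principal = €28,229.48 − €23,900.00 = €4,329.48.

€4,329.48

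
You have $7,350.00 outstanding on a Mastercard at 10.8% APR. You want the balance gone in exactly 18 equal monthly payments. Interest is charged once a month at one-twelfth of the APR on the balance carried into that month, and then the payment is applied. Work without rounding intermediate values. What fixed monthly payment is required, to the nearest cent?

Monthly rate r = 10.8%/12 = 0.9% = 0.009.
Level-payment amortization: P = B₀·r / (1 − (1+r)^(−n)) = 7350.00·0.009 / (1 − 1.009^(−18)).
Denominator 1 − (1+r)^(−18) = 0.148942295.
P = 66.15 / 0.148942295 ≈ 444.13.

$444.13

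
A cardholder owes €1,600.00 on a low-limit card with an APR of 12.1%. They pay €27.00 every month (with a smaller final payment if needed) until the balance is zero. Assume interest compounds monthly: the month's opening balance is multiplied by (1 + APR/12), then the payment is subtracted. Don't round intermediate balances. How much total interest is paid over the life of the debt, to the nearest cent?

€849.35

Monthly rate r = 12.1%/12 = 1.00833% = 0.0100833.
Payoff takes n = ⌈−ln(1 − rB₀/P)/ln(1+r)⌉ = ⌈90.716⌉ = 91 payments; the last is €19.35.
Total paid = 90·€27.00 + €19.35 = €2,449.35.
Total interest = total paid − principal = €2,449.35 − €1,600.00 = €849.35.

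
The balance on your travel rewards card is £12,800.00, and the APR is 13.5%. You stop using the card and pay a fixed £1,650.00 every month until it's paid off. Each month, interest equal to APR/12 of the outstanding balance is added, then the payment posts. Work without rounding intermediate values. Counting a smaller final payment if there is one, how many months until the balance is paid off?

9 payments

Monthly rate r = 13.5%/12 = 1.125% = 0.01125.
Recurrence: B ← B·(1+r) − £1,650.00.
Month 1: interest £144.00; balance after payment £11,294.00.
Month 2: interest £127.06; balance after payment £9,771.06.
Closed form: n = −ln(1 − rB₀/P)/ln(1+r) = −ln(0.91273)/ln(1.01125) ≈ 8.163, so the balance reaches zero during payment 9.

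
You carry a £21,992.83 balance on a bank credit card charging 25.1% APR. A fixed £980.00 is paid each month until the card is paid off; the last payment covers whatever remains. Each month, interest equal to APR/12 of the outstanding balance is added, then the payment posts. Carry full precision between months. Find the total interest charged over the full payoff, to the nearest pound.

Monthly rate r = 25.1%/12 = 2.09167% = 0.0209167.
Payoff takes n = ⌈−ln(1 − rB₀/P)/ln(1+r)⌉ = ⌈30.615⌉ = 31 payments; the last is £604.97.
Total paid = 30·£980.00 + £604.97 = £30,004.97.
Total interest = total paid − principal = £30,004.97 − £21,992.83 = £8,012.14.

£8,012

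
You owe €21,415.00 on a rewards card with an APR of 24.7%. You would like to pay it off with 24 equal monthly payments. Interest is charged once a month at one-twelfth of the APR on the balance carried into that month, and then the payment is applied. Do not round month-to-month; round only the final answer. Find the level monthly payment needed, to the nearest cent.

€1,139.73

Monthly rate r = 24.7%/12 = 2.05833% = 0.0205833.
Level-payment amortization: P = B₀·r / (1 − (1+r)^(−n)) = 21415.00·0.0205833 / (1 − 1.02058^(−24)).
Denominator 1 − (1+r)^(−24) = 0.386751243.
P = 440.792 / 0.386751243 ≈ 1139.73.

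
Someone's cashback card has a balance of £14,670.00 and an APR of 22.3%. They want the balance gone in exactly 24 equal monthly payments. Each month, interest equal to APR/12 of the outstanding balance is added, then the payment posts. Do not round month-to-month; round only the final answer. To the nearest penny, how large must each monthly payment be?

Monthly rate r = 22.3%/12 = 1.85833% = 0.0185833.
Level-payment amortization: P = B₀·r / (1 − (1+r)^(−n)) = 14670.00·0.0185833 / (1 − 1.01858^(−24)).
Denominator 1 − (1+r)^(−24) = 0.357190298.
P = 272.618 / 0.357190298 ≈ 763.23.

£763.23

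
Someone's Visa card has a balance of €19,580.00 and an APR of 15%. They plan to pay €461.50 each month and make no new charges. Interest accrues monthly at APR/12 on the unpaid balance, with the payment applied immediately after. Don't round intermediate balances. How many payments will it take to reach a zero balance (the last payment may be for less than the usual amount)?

61 months

Monthly rate r = 15%/12 = 1.25% = 0.0125.
Recurrence: B ← B·(1+r) − €461.50.
Month 1: interest €244.75; balance after payment €19,363.25.
Month 2: interest €242.04; balance after payment €19,143.79.
Closed form: n = −ln(1 − rB₀/P)/ln(1+r) = −ln(0.46966)/ln(1.0125) ≈ 60.836, so the balance reaches zero during payment 61.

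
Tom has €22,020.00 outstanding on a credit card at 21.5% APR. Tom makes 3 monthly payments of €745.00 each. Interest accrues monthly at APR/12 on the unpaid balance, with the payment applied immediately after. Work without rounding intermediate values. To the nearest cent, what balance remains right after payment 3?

€20,949.62

Monthly rate r = 21.5%/12 = 1.79167% = 0.0179167.
Each month: B ← B·(1+r) − €745.00.
Month 1: interest €394.53; balance after payment €21,669.53.
Month 2: interest €388.25; balance after payment €21,312.77.
Month 3: interest €381.85; balance after payment €20,949.62.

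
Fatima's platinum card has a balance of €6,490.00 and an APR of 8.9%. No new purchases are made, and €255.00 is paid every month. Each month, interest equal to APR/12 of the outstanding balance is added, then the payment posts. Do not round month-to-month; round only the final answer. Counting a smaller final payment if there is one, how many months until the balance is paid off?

29 months

Monthly rate r = 8.9%/12 = 0.741667% = 0.00741667.
Recurrence: B ← B·(1+r) − €255.00.
Month 1: interest €48.13; balance after payment €6,283.13.
Month 2: interest €46.60; balance after payment €6,074.73.
Closed form: n = −ln(1 − rB₀/P)/ln(1+r) = −ln(0.81124)/ln(1.00742) ≈ 28.310, so the balance reaches zero during payment 29.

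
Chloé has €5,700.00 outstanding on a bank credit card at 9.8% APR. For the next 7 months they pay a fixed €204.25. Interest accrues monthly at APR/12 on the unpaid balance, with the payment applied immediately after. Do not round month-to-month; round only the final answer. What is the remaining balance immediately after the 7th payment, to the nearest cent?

Monthly rate r = 9.8%/12 = 0.816667% = 0.00816667.
Each month: B ← B·(1+r) − €204.25.
Month 1: interest €46.55; balance after payment €5,542.30.
Month 2: interest €45.26; balance after payment €5,383.31.
Month 3: interest €43.96; balance after payment €5,223.03.
Month 4: interest €42.65; balance after payment €5,061.43.
Month 5: interest €41.34; balance after payment €4,898.52.
Month 6: interest €40.00; balance after payment €4,734.27.
Month 7: interest €38.66; balance after payment €4,568.68.

€4,568.68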